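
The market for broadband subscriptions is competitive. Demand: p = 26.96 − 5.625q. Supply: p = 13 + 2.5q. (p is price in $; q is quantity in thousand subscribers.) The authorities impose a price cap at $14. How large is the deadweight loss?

Competitive equilibrium: 26.96 − 5.625q = 13 + 2.5q → q* = 1.7182, p* = 17.2954.
At the ceiling p = 14, quantity supplied = (14 − 13)/2.5 = 0.4.
Willingness to pay at q' = 0.4: 26.96 − 5.625·0.4 = 24.71.
Δq = 1.7182 − 0.4 = 1.3182; wedge = 24.71 − 14 = 10.71.
The triangle = ½ × 1.3182 × 10.71 = $7.06 thousand.

$7.06 thousand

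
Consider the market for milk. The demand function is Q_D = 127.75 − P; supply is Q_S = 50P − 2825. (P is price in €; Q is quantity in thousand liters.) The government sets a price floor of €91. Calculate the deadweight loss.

€558.86 thousand

In inverse form: demand P = 127.75 − Q, supply P = 56.5 + 0.02Q.
Competitive equilibrium: 127.75 − Q = 56.5 + 0.02Q → Q* = 69.8529, P* = 57.8971.
At the floor P = 91, quantity demanded = (127.75 − 91)/1 = 36.75.
Sellers' marginal cost at Q' = 36.75: 56.5 + 0.02·36.75 = 57.235.
ΔQ = 69.8529 − 36.75 = 33.1029; wedge = 91 − 57.235 = 33.765.
Welfare loss = ½ × 33.1029 × 33.765 = €558.86 thousand.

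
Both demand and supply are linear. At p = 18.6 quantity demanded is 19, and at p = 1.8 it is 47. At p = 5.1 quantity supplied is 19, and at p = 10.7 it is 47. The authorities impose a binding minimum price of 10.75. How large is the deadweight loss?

Demand slope = (1.8 − 18.6)/(47 − 19) = −0.6, so p = 30 − 0.6q.
Supply slope = (10.7 − 5.1)/(47 − 19) = 0.2, so p = 1.3 + 0.2q.
Competitive equilibrium: 30 − 0.6q = 1.3 + 0.2q → q* = 35.875, p* = 8.475.
At the floor p = 10.75, quantity demanded = (30 − 10.75)/0.6 = 32.0833.
Sellers' marginal cost at q' = 32.0833: 1.3 + 0.2·32.0833 = 7.7167.
Δq = 35.875 − 32.0833 = 3.7917; wedge = 10.75 − 7.7167 = 3.0333.
Deadweight loss = ½ × 3.7917 × 3.0333 = 5.75.

5.75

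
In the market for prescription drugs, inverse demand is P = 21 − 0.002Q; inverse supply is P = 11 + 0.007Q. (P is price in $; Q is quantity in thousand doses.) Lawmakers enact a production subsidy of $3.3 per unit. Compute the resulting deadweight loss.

$605 thousand

Competitive equilibrium: 21 − 0.002Q = 11 + 0.007Q → Q* = 1111.1111, P* = 18.7778.
The subsidy lowers effective supply by 3.3: P = 7.7 + 0.007Q.
New quantity: 21 − 0.002Q = 7.7 + 0.007Q → Q' = 1477.7778.
Overproduction ΔQ = 1477.7778 − 1111.1111 = 366.6667; wedge = subsidy = 3.3.
Deadweight loss = ½ × 366.6667 × 3.3 = $605 thousand.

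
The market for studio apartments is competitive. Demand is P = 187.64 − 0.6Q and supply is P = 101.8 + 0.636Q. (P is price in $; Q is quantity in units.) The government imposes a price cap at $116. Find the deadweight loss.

Competitive equilibrium: 187.64 − 0.6Q = 101.8 + 0.636Q → Q* = 69.44984, P* = 145.9701.
At the ceiling P = 116, quantity supplied = (116 − 101.8)/0.636 = 22.32704.
Willingness to pay at Q' = 22.32704: 187.64 − 0.6·22.32704 = 174.24378.
ΔQ = 69.44984 − 22.32704 = 47.1228; wedge = 174.24378 − 116 = 58.24378.
DWL = ½ × 47.1228 × 58.24378 = $1372.30.

$1372.30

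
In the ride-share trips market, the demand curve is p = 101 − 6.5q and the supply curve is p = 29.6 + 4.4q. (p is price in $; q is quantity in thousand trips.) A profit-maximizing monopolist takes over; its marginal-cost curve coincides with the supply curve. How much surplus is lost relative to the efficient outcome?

Competitive equilibrium: 101 − 6.5q = 29.6 + 4.4q → q* = 6.55046, p* = 58.42202.
Marginal revenue: MR = 101 − 13q. Set MR = MC: 101 − 13q = 29.6 + 4.4q → q_m = 4.10345.
Price p_m = 101 − 6.5·4.10345 = 74.32758; MC(q_m) = 29.6 + 4.4·4.10345 = 47.65518.
Competitive q* = 6.55046, so Δq = 2.44701; wedge = 74.32758 − 47.65518 = 26.6724.
DWL = ½ × 2.44701 × 26.6724 = $32.63 thousand.

$32.63 thousand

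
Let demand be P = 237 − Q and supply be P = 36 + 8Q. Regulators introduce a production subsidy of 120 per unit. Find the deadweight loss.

Competitive equilibrium: 237 − Q = 36 + 8Q → Q* = 22.3333, P* = 214.6667.
The subsidy lowers effective supply by 120: P = 8Q − 84.
New quantity: 237 − Q = 8Q − 84 → Q' = 35.6667.
Overproduction ΔQ = 35.6667 − 22.3333 = 13.3334; wedge = subsidy = 120.
The triangle = ½ × 13.3334 × 120 = 800.

800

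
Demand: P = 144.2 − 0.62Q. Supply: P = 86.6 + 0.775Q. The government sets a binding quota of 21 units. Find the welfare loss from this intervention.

Competitive equilibrium: 144.2 − 0.62Q = 86.6 + 0.775Q → Q* = 41.2903, P* = 118.6.
At Q = 21: demand price = 144.2 − 0.62·21 = 131.18; supply price = 86.6 + 0.775·21 = 102.875.
ΔQ = 41.2903 − 21 = 20.2903; wedge = 131.18 − 102.875 = 28.305.
The triangle = ½ × 20.2903 × 28.305 = 287.16.

287.16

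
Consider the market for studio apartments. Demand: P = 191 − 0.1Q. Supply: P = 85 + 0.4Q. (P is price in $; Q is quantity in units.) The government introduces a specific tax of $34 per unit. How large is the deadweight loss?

$1156

Competitive equilibrium: 191 − 0.1Q = 85 + 0.4Q → Q* = 212, P* = 169.8.
With the tax, the buyer price exceeds the seller price by 34: (191 − 0.1Q) − (85 + 0.4Q) = 34 → Q' = 144.
ΔQ = 212 − 144 = 68; the wedge equals the tax, 34.
DWL = ½ × 68 × 34 = $1156.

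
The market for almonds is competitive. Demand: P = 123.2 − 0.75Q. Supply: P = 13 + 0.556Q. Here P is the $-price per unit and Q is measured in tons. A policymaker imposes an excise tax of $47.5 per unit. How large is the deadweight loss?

Competitive equilibrium: 123.2 − 0.75Q = 13 + 0.556Q → Q* = 84.3798, P* = 59.9152.
With the tax, the buyer price exceeds the seller price by 47.5: (123.2 − 0.75Q) − (13 + 0.556Q) = 47.5 → Q' = 48.0092.
ΔQ = 84.3798 − 48.0092 = 36.3706; the wedge equals the tax, 47.5.
The triangle = ½ × 36.3706 × 47.5 = $863.80.

$863.80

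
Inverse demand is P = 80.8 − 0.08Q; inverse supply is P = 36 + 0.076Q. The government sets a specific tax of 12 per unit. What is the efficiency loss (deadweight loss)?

461.54

Competitive equilibrium: 80.8 − 0.08Q = 36 + 0.076Q → Q* = 287.1795, P* = 57.8256.
With the tax, the buyer price exceeds the seller price by 12: (80.8 − 0.08Q) − (36 + 0.076Q) = 12 → Q' = 210.2564.
ΔQ = 287.1795 − 210.2564 = 76.9231; the wedge equals the tax, 12.
Welfare loss = ½ × 76.9231 × 12 = 461.54.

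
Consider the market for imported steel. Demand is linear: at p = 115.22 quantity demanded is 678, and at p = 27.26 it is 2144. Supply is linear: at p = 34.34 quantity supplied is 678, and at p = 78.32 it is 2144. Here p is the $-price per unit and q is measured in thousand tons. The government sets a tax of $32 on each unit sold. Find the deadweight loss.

Demand slope = (27.26 − 115.22)/(2144 − 678) = −0.06, so p = 155.9 − 0.06q.
Supply slope = (78.32 − 34.34)/(2144 − 678) = 0.03, so p = 14 + 0.03q.
Competitive equilibrium: 155.9 − 0.06q = 14 + 0.03q → q* = 1576.6667, p* = 61.3.
With the tax, the buyer price exceeds the seller price by 32: (155.9 − 0.06q) − (14 + 0.03q) = 32 → q' = 1221.1111.
Δq = 1576.6667 − 1221.1111 = 355.5556; the wedge equals the tax, 32.
The triangle = ½ × 355.5556 × 32 = $5688.89 thousand.

$5688.89 thousand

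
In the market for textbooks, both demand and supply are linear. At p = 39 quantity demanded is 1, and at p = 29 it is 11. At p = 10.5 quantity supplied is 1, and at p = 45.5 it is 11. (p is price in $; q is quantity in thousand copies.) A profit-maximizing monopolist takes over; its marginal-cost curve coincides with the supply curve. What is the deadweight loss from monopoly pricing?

Demand slope = (29 − 39)/(11 − 1) = −1, so p = 40 − q.
Supply slope = (45.5 − 10.5)/(11 − 1) = 3.5, so p = 7 + 3.5q.
Competitive equilibrium: 40 − q = 7 + 3.5q → q* = 7.3333, p* = 32.6667.
Marginal revenue: MR = 40 − 2q. Set MR = MC: 40 − 2q = 7 + 3.5q → q_m = 6.
Price p_m = 40 − 1·6 = 34; MC(q_m) = 7 + 3.5·6 = 28.
Competitive q* = 7.3333, so Δq = 1.3333; wedge = 34 − 28 = 6.
The triangle = ½ × 1.3333 × 6 = $4 thousand.

$4 thousand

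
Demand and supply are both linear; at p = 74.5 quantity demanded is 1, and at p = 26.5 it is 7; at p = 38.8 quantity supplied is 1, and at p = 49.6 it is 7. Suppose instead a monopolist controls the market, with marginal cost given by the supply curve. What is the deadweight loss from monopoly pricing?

21.34

Demand slope = (26.5 − 74.5)/(7 − 1) = −8, so p = 82.5 − 8q.
Supply slope = (49.6 − 38.8)/(7 − 1) = 1.8, so p = 37 + 1.8q.
Competitive equilibrium: 82.5 − 8q = 37 + 1.8q → q* = 4.6429, p* = 45.3571.
Marginal revenue: MR = 82.5 − 16q. Set MR = MC: 82.5 − 16q = 37 + 1.8q → q_m = 2.5562.
Price p_m = 82.5 − 8·2.5562 = 62.0504; MC(q_m) = 37 + 1.8·2.5562 = 41.6012.
Competitive q* = 4.6429, so Δq = 2.0867; wedge = 62.0504 − 41.6012 = 20.4492.
The triangle = ½ × 2.0867 × 20.4492 = 21.34.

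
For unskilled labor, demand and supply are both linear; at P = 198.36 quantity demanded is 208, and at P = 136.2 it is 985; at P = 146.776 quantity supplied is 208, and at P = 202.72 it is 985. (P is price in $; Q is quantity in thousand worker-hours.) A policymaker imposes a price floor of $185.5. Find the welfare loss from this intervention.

$2424.75 thousand

Demand slope = (136.2 − 198.36)/(985 − 208) = −0.08, so P = 215 − 0.08Q.
Supply slope = (202.72 − 146.776)/(985 − 208) = 0.072, so P = 131.8 + 0.072Q.
Competitive equilibrium: 215 − 0.08Q = 131.8 + 0.072Q → Q* = 547.36842, P* = 171.21053.
At the floor P = 185.5, quantity demanded = (215 − 185.5)/0.08 = 368.75.
Sellers' marginal cost at Q' = 368.75: 131.8 + 0.072·368.75 = 158.35.
ΔQ = 547.36842 − 368.75 = 178.61842; wedge = 185.5 − 158.35 = 27.15.
Welfare loss = ½ × 178.61842 × 27.15 = $2424.75 thousand.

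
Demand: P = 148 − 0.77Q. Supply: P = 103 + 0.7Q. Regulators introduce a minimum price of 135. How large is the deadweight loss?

Competitive equilibrium: 148 − 0.77Q = 103 + 0.7Q → Q* = 30.6122, P* = 124.4286.
At the floor P = 135, quantity demanded = (148 − 135)/0.77 = 16.8831.
Sellers' marginal cost at Q' = 16.8831: 103 + 0.7·16.8831 = 114.8182.
ΔQ = 30.6122 − 16.8831 = 13.7291; wedge = 135 − 114.8182 = 20.1818.
DWL = ½ × 13.7291 × 20.1818 = 138.54.

138.54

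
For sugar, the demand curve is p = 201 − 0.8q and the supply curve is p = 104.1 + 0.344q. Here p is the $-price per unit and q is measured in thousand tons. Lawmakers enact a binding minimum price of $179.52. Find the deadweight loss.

$1914.45 thousand

Competitive equilibrium: 201 − 0.8q = 104.1 + 0.344q → q* = 84.7028, p* = 133.2378.
At the floor p = 179.52, quantity demanded = (201 − 179.52)/0.8 = 26.85.
Sellers' marginal cost at q' = 26.85: 104.1 + 0.344·26.85 = 113.3364.
Δq = 84.7028 − 26.85 = 57.8528; wedge = 179.52 − 113.3364 = 66.1836.
Welfare loss = ½ × 57.8528 × 66.1836 = $1914.45 thousand.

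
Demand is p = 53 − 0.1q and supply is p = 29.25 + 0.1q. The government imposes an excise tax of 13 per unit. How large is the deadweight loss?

Competitive equilibrium: 53 − 0.1q = 29.25 + 0.1q → q* = 118.75, p* = 41.125.
With the tax, the buyer price exceeds the seller price by 13: (53 − 0.1q) − (29.25 + 0.1q) = 13 → q' = 53.75.
Δq = 118.75 − 53.75 = 65; the wedge equals the tax, 13.
Welfare loss = ½ × 65 × 13 = 422.50.

422.50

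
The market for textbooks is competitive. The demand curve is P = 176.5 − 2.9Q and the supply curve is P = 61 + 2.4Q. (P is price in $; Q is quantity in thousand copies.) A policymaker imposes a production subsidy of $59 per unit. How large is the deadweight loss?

Competitive equilibrium: 176.5 − 2.9Q = 61 + 2.4Q → Q* = 21.79245, P* = 113.30189.
The subsidy lowers effective supply by 59: P = 2 + 2.4Q.
New quantity: 176.5 − 2.9Q = 2 + 2.4Q → Q' = 32.92453.
Overproduction ΔQ = 32.92453 − 21.79245 = 11.13208; wedge = subsidy = 59.
Deadweight loss = ½ × 11.13208 × 59 = $328.40 thousand.

$328.40 thousand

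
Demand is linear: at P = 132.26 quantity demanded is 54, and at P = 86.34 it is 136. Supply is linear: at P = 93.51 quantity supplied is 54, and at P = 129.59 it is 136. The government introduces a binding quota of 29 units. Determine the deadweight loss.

2032.03

Demand slope = (86.34 − 132.26)/(136 − 54) = −0.56, so P = 162.5 − 0.56Q.
Supply slope = (129.59 − 93.51)/(136 − 54) = 0.44, so P = 69.75 + 0.44Q.
Competitive equilibrium: 162.5 − 0.56Q = 69.75 + 0.44Q → Q* = 92.75, P* = 110.56.
At Q = 29: demand price = 162.5 − 0.56·29 = 146.26; supply price = 69.75 + 0.44·29 = 82.51.
ΔQ = 92.75 − 29 = 63.75; wedge = 146.26 − 82.51 = 63.75.
The triangle = ½ × 63.75 × 63.75 = 2032.03.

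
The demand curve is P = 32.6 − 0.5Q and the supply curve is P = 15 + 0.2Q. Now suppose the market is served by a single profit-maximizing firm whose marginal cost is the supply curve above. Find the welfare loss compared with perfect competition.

38.41

Competitive equilibrium: 32.6 − 0.5Q = 15 + 0.2Q → Q* = 25.1429, P* = 20.0286.
Marginal revenue: MR = 32.6 − Q. Set MR = MC: 32.6 − Q = 15 + 0.2Q → Q_m = 14.6667.
Price P_m = 32.6 − 0.5·14.6667 = 25.2667; MC(Q_m) = 15 + 0.2·14.6667 = 17.9333.
Competitive Q* = 25.1429, so ΔQ = 10.4762; wedge = 25.2667 − 17.9333 = 7.3334.
The triangle = ½ × 10.4762 × 7.3334 = 38.41.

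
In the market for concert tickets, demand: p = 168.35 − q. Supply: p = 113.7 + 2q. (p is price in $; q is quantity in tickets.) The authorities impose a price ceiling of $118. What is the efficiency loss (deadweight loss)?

Competitive equilibrium: 168.35 − q = 113.7 + 2q → q* = 18.2167, p* = 150.1333.
At the ceiling p = 118, quantity supplied = (118 − 113.7)/2 = 2.15.
Willingness to pay at q' = 2.15: 168.35 − 1·2.15 = 166.2.
Δq = 18.2167 − 2.15 = 16.0667; wedge = 166.2 − 118 = 48.2.
DWL = ½ × 16.0667 × 48.2 = $387.21.

$387.21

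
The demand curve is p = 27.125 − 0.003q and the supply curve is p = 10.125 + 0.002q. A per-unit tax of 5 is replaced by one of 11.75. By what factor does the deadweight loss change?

5.5225

Competitive equilibrium: 27.125 − 0.003q = 10.125 + 0.002q → q* = 3400, p* = 16.925.
For a per-unit tax t: Δq = t/0.005, so DWL = ½·t·(t/0.005) = t²/0.01.
At t = 5: DWL = 2500. At t = 11.75: DWL = 13806.25.
Ratio = (11.75/5)² = 5.5225.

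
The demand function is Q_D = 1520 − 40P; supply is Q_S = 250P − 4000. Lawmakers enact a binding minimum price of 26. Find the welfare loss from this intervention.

1125.63

In inverse form: demand P = 38 − 0.025Q, supply P = 16 + 0.004Q.
Competitive equilibrium: 38 − 0.025Q = 16 + 0.004Q → Q* = 758.6207, P* = 19.0345.
At the floor P = 26, quantity demanded = (38 − 26)/0.025 = 480.
Sellers' marginal cost at Q' = 480: 16 + 0.004·480 = 17.92.
ΔQ = 758.6207 − 480 = 278.6207; wedge = 26 − 17.92 = 8.08.
Welfare loss = ½ × 278.6207 × 8.08 = 1125.63.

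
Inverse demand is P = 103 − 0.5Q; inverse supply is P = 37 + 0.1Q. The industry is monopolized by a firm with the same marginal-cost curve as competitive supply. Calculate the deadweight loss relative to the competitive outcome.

750

Competitive equilibrium: 103 − 0.5Q = 37 + 0.1Q → Q* = 110, P* = 48.
Marginal revenue: MR = 103 − Q. Set MR = MC: 103 − Q = 37 + 0.1Q → Q_m = 60.
Price P_m = 103 − 0.5·60 = 73; MC(Q_m) = 37 + 0.1·60 = 43.
Competitive Q* = 110, so ΔQ = 50; wedge = 73 − 43 = 30.
Deadweight loss = ½ × 50 × 30 = 750.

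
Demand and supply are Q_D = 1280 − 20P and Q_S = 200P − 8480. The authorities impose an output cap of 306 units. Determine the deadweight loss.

206.84

In inverse form: demand P = 64 − 0.05Q, supply P = 42.4 + 0.005Q.
Competitive equilibrium: 64 − 0.05Q = 42.4 + 0.005Q → Q* = 392.7273, P* = 44.3636.
At Q = 306: demand price = 64 − 0.05·306 = 48.7; supply price = 42.4 + 0.005·306 = 43.93.
ΔQ = 392.7273 − 306 = 86.7273; wedge = 48.7 − 43.93 = 4.77.
The triangle = ½ × 86.7273 × 4.77 = 206.84.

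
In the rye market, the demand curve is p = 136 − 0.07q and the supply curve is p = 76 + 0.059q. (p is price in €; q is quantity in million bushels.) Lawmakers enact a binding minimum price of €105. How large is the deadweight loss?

Competitive equilibrium: 136 − 0.07q = 76 + 0.059q → q* = 465.1163, p* = 103.4419.
At the floor p = 105, quantity demanded = (136 − 105)/0.07 = 442.8571.
Sellers' marginal cost at q' = 442.8571: 76 + 0.059·442.8571 = 102.1286.
Δq = 465.1163 − 442.8571 = 22.2592; wedge = 105 − 102.1286 = 2.8714.
Welfare loss = ½ × 22.2592 × 2.8714 = €31.96 million.

€31.96 million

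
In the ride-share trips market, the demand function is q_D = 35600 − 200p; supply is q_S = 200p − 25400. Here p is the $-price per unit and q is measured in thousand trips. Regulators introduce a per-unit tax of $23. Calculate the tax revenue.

In inverse form: demand p = 178 − 0.005q, supply p = 127 + 0.005q.
Competitive equilibrium: 178 − 0.005q = 127 + 0.005q → q* = 5100, p* = 152.5.
With the tax, the buyer price exceeds the seller price by 23: (178 − 0.005q) − (127 + 0.005q) = 23 → q' = 2800.
Tax revenue = 23 × 2800 = $64400 thousand.

$64400 thousand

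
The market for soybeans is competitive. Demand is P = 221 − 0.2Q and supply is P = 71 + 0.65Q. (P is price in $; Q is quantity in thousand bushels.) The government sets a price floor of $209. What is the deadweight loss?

Competitive equilibrium: 221 − 0.2Q = 71 + 0.65Q → Q* = 176.4706, P* = 185.7059.
At the floor P = 209, quantity demanded = (221 − 209)/0.2 = 60.
Sellers' marginal cost at Q' = 60: 71 + 0.65·60 = 110.
ΔQ = 176.4706 − 60 = 116.4706; wedge = 209 − 110 = 99.
The triangle = ½ × 116.4706 × 99 = $5765.29 thousand.

$5765.29 thousand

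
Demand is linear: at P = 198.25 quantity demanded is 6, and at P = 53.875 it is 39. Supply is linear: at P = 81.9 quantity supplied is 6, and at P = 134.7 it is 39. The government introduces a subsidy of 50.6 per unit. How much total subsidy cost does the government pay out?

1717.44

Demand slope = (53.875 − 198.25)/(39 − 6) = −4.375, so P = 224.5 − 4.375Q.
Supply slope = (134.7 − 81.9)/(39 − 6) = 1.6, so P = 72.3 + 1.6Q.
Competitive equilibrium: 224.5 − 4.375Q = 72.3 + 1.6Q → Q* = 25.4728, P* = 113.05649.
The subsidy lowers effective supply by 50.6: P = 21.7 + 1.6Q.
New quantity: 224.5 − 4.375Q = 21.7 + 1.6Q → Q' = 33.94142.
Total subsidy cost = 50.6 × 33.94142 = 1717.44.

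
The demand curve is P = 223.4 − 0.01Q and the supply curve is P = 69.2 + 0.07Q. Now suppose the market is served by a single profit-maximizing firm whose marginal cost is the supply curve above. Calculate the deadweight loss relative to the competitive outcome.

Competitive equilibrium: 223.4 − 0.01Q = 69.2 + 0.07Q → Q* = 1927.5, P* = 204.125.
Marginal revenue: MR = 223.4 − 0.02Q. Set MR = MC: 223.4 − 0.02Q = 69.2 + 0.07Q → Q_m = 1713.333333.
Price P_m = 223.4 − 0.01·1713.333333 = 206.266667; MC(Q_m) = 69.2 + 0.07·1713.333333 = 189.133333.
Competitive Q* = 1927.5, so ΔQ = 214.166667; wedge = 206.266667 − 189.133333 = 17.133334.
DWL = ½ × 214.166667 × 17.133334 = 1834.69.

1834.69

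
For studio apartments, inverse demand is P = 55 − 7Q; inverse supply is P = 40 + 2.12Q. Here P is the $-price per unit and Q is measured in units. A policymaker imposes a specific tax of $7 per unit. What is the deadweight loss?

$2.69

Competitive equilibrium: 55 − 7Q = 40 + 2.12Q → Q* = 1.6447, P* = 43.4868.
With the tax, the buyer price exceeds the seller price by 7: (55 − 7Q) − (40 + 2.12Q) = 7 → Q' = 0.8772.
ΔQ = 1.6447 − 0.8772 = 0.7675; the wedge equals the tax, 7.
The triangle = ½ × 0.7675 × 7 = $2.69.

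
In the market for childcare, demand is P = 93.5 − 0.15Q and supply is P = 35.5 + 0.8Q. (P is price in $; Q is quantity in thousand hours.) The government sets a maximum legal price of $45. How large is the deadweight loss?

$1148.76 thousand

Competitive equilibrium: 93.5 − 0.15Q = 35.5 + 0.8Q → Q* = 61.0526, P* = 84.3421.
At the ceiling P = 45, quantity supplied = (45 − 35.5)/0.8 = 11.875.
Willingness to pay at Q' = 11.875: 93.5 − 0.15·11.875 = 91.7188.
ΔQ = 61.0526 − 11.875 = 49.1776; wedge = 91.7188 − 45 = 46.7188.
DWL = ½ × 49.1776 × 46.7188 = $1148.76 thousand.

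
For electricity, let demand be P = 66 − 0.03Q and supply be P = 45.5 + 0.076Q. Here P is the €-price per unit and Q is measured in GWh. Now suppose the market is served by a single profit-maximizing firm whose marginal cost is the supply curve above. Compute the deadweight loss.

€96.46

Competitive equilibrium: 66 − 0.03Q = 45.5 + 0.076Q → Q* = 193.3962, P* = 60.1981.
Marginal revenue: MR = 66 − 0.06Q. Set MR = MC: 66 − 0.06Q = 45.5 + 0.076Q → Q_m = 150.7353.
Price P_m = 66 − 0.03·150.7353 = 61.4779; MC(Q_m) = 45.5 + 0.076·150.7353 = 56.9559.
Competitive Q* = 193.3962, so ΔQ = 42.6609; wedge = 61.4779 − 56.9559 = 4.522.
The triangle = ½ × 42.6609 × 4.522 = €96.46.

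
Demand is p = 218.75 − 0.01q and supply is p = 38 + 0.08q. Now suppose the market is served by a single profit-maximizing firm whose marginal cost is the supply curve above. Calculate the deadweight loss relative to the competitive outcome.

Competitive equilibrium: 218.75 − 0.01q = 38 + 0.08q → q* = 2008.3333, p* = 198.6667.
Marginal revenue: MR = 218.75 − 0.02q. Set MR = MC: 218.75 − 0.02q = 38 + 0.08q → q_m = 1807.5.
Price p_m = 218.75 − 0.01·1807.5 = 200.675; MC(q_m) = 38 + 0.08·1807.5 = 182.6.
Competitive q* = 2008.3333, so Δq = 200.8333; wedge = 200.675 − 182.6 = 18.075.
Deadweight loss = ½ × 200.8333 × 18.075 = 1815.03.

1815.03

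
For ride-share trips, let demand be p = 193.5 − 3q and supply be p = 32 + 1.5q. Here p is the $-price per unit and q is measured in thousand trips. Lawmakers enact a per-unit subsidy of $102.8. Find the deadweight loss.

$1174.20 thousand

Competitive equilibrium: 193.5 − 3q = 32 + 1.5q → q* = 35.8889, p* = 85.8333.
The subsidy lowers effective supply by 102.8: p = 1.5q − 70.8.
New quantity: 193.5 − 3q = 1.5q − 70.8 → q' = 58.7333.
Overproduction Δq = 58.7333 − 35.8889 = 22.8444; wedge = subsidy = 102.8.
Welfare loss = ½ × 22.8444 × 102.8 = $1174.20 thousand.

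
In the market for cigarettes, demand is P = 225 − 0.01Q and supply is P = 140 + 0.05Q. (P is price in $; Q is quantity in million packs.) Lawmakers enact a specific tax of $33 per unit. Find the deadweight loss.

$9075 million

Competitive equilibrium: 225 − 0.01Q = 140 + 0.05Q → Q* = 1416.6667, P* = 210.8333.
With the tax, the buyer price exceeds the seller price by 33: (225 − 0.01Q) − (140 + 0.05Q) = 33 → Q' = 866.6667.
ΔQ = 1416.6667 − 866.6667 = 550; the wedge equals the tax, 33.
Welfare loss = ½ × 550 × 33 = $9075 million.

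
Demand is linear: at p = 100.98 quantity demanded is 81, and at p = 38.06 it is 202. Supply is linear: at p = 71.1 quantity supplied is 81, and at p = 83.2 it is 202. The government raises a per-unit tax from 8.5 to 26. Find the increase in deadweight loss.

486.90

Demand slope = (38.06 − 100.98)/(202 − 81) = −0.52, so p = 143.1 − 0.52q.
Supply slope = (83.2 − 71.1)/(202 − 81) = 0.1, so p = 63 + 0.1q.
Competitive equilibrium: 143.1 − 0.52q = 63 + 0.1q → q* = 129.1935, p* = 75.9194.
For a per-unit tax t: Δq = t/0.62, so DWL = ½·t·(t/0.62) = t²/1.24.
At t = 8.5: DWL = 58.266. At t = 26: DWL = 545.161.
Increase = 545.161 − 58.266 = 486.90.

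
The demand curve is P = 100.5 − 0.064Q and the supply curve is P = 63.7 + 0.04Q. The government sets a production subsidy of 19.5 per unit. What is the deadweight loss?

Competitive equilibrium: 100.5 − 0.064Q = 63.7 + 0.04Q → Q* = 353.8462, P* = 77.8538.
The subsidy lowers effective supply by 19.5: P = 44.2 + 0.04Q.
New quantity: 100.5 − 0.064Q = 44.2 + 0.04Q → Q' = 541.3462.
Overproduction ΔQ = 541.3462 − 353.8462 = 187.5; wedge = subsidy = 19.5.
The triangle = ½ × 187.5 × 19.5 = 1828.125.

1828.125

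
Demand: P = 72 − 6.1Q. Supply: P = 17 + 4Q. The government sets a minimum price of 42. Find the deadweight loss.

1.41

Competitive equilibrium: 72 − 6.1Q = 17 + 4Q → Q* = 5.4455, P* = 38.7822.
At the floor P = 42, quantity demanded = (72 − 42)/6.1 = 4.918.
Sellers' marginal cost at Q' = 4.918: 17 + 4·4.918 = 36.672.
ΔQ = 5.4455 − 4.918 = 0.5275; wedge = 42 − 36.672 = 5.328.
The triangle = ½ × 0.5275 × 5.328 = 1.41.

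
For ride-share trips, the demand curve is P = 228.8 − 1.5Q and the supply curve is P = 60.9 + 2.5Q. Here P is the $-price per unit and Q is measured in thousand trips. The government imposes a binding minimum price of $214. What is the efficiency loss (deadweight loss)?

Competitive equilibrium: 228.8 − 1.5Q = 60.9 + 2.5Q → Q* = 41.975, P* = 165.8375.
At the floor P = 214, quantity demanded = (228.8 − 214)/1.5 = 9.8667.
Sellers' marginal cost at Q' = 9.8667: 60.9 + 2.5·9.8667 = 85.5668.
ΔQ = 41.975 − 9.8667 = 32.1083; wedge = 214 − 85.5668 = 128.4332.
Welfare loss = ½ × 32.1083 × 128.4332 = $2061.89 thousand.

$2061.89 thousand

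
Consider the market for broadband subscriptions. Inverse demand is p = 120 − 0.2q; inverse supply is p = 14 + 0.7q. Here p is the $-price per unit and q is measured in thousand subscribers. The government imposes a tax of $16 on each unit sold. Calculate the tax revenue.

$1600 thousand

Competitive equilibrium: 120 − 0.2q = 14 + 0.7q → q* = 117.7778, p* = 96.4444.
With the tax, the buyer price exceeds the seller price by 16: (120 − 0.2q) − (14 + 0.7q) = 16 → q' = 100.
Tax revenue = 16 × 100 = $1600 thousand.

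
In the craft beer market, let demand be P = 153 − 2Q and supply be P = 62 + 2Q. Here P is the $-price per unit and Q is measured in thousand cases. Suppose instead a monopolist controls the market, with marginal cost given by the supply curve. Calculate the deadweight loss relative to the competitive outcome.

$115.01 thousand

Competitive equilibrium: 153 − 2Q = 62 + 2Q → Q* = 22.75, P* = 107.5.
Marginal revenue: MR = 153 − 4Q. Set MR = MC: 153 − 4Q = 62 + 2Q → Q_m = 15.1667.
Price P_m = 153 − 2·15.1667 = 122.6666; MC(Q_m) = 62 + 2·15.1667 = 92.3334.
Competitive Q* = 22.75, so ΔQ = 7.5833; wedge = 122.6666 − 92.3334 = 30.3332.
Deadweight loss = ½ × 7.5833 × 30.3332 = $115.01 thousand.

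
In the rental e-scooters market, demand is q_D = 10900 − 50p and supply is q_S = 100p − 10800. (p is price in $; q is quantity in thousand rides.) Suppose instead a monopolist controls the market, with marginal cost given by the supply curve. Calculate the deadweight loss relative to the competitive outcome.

In inverse form: demand p = 218 − 0.02q, supply p = 108 + 0.01q.
Competitive equilibrium: 218 − 0.02q = 108 + 0.01q → q* = 3666.6667, p* = 144.6667.
Marginal revenue: MR = 218 − 0.04q. Set MR = MC: 218 − 0.04q = 108 + 0.01q → q_m = 2200.
Price p_m = 218 − 0.02·2200 = 174; MC(q_m) = 108 + 0.01·2200 = 130.
Competitive q* = 3666.6667, so Δq = 1466.6667; wedge = 174 − 130 = 44.
The triangle = ½ × 1466.6667 × 44 = $32266.67 thousand.

$32266.67 thousand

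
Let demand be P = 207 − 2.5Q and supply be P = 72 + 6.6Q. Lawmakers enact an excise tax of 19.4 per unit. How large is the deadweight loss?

Competitive equilibrium: 207 − 2.5Q = 72 + 6.6Q → Q* = 14.8352, P* = 169.9121.
With the tax, the buyer price exceeds the seller price by 19.4: (207 − 2.5Q) − (72 + 6.6Q) = 19.4 → Q' = 12.7033.
ΔQ = 14.8352 − 12.7033 = 2.1319; the wedge equals the tax, 19.4.
DWL = ½ × 2.1319 × 19.4 = 20.68.

20.68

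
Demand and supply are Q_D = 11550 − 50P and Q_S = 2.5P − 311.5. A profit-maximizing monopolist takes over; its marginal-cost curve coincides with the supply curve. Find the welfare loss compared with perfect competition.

In inverse form: demand P = 231 − 0.02Q, supply P = 124.6 + 0.4Q.
Competitive equilibrium: 231 − 0.02Q = 124.6 + 0.4Q → Q* = 253.3333, P* = 225.9333.
Marginal revenue: MR = 231 − 0.04Q. Set MR = MC: 231 − 0.04Q = 124.6 + 0.4Q → Q_m = 241.8182.
Price P_m = 231 − 0.02·241.8182 = 226.1636; MC(Q_m) = 124.6 + 0.4·241.8182 = 221.3273.
Competitive Q* = 253.3333, so ΔQ = 11.5151; wedge = 226.1636 − 221.3273 = 4.8363.
Welfare loss = ½ × 11.5151 × 4.8363 = 27.85.

27.85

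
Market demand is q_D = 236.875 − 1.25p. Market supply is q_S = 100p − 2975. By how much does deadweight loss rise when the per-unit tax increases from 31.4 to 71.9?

In inverse form: demand p = 189.5 − 0.8q, supply p = 29.75 + 0.01q.
Competitive equilibrium: 189.5 − 0.8q = 29.75 + 0.01q → q* = 197.2222, p* = 31.7222.
For a per-unit tax t: Δq = t/0.81, so DWL = ½·t·(t/0.81) = t²/1.62.
At t = 31.4: DWL = 608.617. At t = 71.9: DWL = 3191.117.
Increase = 3191.117 − 608.617 = 2582.50.

2582.50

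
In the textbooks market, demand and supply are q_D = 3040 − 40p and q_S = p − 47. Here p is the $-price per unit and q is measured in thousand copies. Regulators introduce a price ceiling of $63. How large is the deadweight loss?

In inverse form: demand p = 76 − 0.025q, supply p = 47 + q.
Competitive equilibrium: 76 − 0.025q = 47 + q → q* = 28.2927, p* = 75.2927.
At the ceiling p = 63, quantity supplied = (63 − 47)/1 = 16.
Willingness to pay at q' = 16: 76 − 0.025·16 = 75.6.
Δq = 28.2927 − 16 = 12.2927; wedge = 75.6 − 63 = 12.6.
The triangle = ½ × 12.2927 × 12.6 = $77.44 thousand.

$77.44 thousand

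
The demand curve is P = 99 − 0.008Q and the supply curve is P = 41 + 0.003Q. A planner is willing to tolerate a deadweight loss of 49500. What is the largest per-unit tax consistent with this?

Competitive equilibrium: 99 − 0.008Q = 41 + 0.003Q → Q* = 5272.7273, P* = 56.8182.
A tax t gives ΔQ = t/0.011 and wedge t, so DWL = t²/0.022.
t²/0.022 = 49500 → t² = 1089 → t = 33.

33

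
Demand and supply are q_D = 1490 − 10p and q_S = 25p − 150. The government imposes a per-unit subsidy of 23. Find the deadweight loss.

In inverse form: demand p = 149 − 0.1q, supply p = 6 + 0.04q.
Competitive equilibrium: 149 − 0.1q = 6 + 0.04q → q* = 1021.4286, p* = 46.8571.
The subsidy lowers effective supply by 23: p = 0.04q − 17.
New quantity: 149 − 0.1q = 0.04q − 17 → q' = 1185.7143.
Overproduction Δq = 1185.7143 − 1021.4286 = 164.2857; wedge = subsidy = 23.
DWL = ½ × 164.2857 × 23 = 1889.29.

1889.29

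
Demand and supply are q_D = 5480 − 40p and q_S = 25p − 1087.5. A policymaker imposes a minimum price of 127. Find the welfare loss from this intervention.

35048.08

In inverse form: demand p = 137 − 0.025q, supply p = 43.5 + 0.04q.
Competitive equilibrium: 137 − 0.025q = 43.5 + 0.04q → q* = 1438.4615, p* = 101.0385.
At the floor p = 127, quantity demanded = (137 − 127)/0.025 = 400.
Sellers' marginal cost at q' = 400: 43.5 + 0.04·400 = 59.5.
Δq = 1438.4615 − 400 = 1038.4615; wedge = 127 − 59.5 = 67.5.
The triangle = ½ × 1038.4615 × 67.5 = 35048.08.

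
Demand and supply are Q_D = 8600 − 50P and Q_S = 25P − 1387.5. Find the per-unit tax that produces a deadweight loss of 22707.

In inverse form: demand P = 172 − 0.02Q, supply P = 55.5 + 0.04Q.
Competitive equilibrium: 172 − 0.02Q = 55.5 + 0.04Q → Q* = 1941.6667, P* = 133.1667.
A tax t gives ΔQ = t/0.06 and wedge t, so DWL = t²/0.12.
t²/0.12 = 22707 → t² = 2724.84 → t = 52.2.

52.2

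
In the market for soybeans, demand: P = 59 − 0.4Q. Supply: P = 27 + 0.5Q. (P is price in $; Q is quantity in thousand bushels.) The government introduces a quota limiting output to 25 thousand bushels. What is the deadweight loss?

Competitive equilibrium: 59 − 0.4Q = 27 + 0.5Q → Q* = 35.5556, P* = 44.7778.
At Q = 25: demand price = 59 − 0.4·25 = 49; supply price = 27 + 0.5·25 = 39.5.
ΔQ = 35.5556 − 25 = 10.5556; wedge = 49 − 39.5 = 9.5.
DWL = ½ × 10.5556 × 9.5 = $50.14 thousand.

$50.14 thousand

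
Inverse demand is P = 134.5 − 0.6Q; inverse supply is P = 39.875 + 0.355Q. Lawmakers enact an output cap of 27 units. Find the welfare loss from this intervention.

2481.12

Competitive equilibrium: 134.5 − 0.6Q = 39.875 + 0.355Q → Q* = 99.0838, P* = 75.0497.
At Q = 27: demand price = 134.5 − 0.6·27 = 118.3; supply price = 39.875 + 0.355·27 = 49.46.
ΔQ = 99.0838 − 27 = 72.0838; wedge = 118.3 − 49.46 = 68.84.
Welfare loss = ½ × 72.0838 × 68.84 = 2481.12.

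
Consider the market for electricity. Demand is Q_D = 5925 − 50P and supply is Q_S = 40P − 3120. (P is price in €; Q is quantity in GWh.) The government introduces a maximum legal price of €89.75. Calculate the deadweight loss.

€4160.25

In inverse form: demand P = 118.5 − 0.02Q, supply P = 78 + 0.025Q.
Competitive equilibrium: 118.5 − 0.02Q = 78 + 0.025Q → Q* = 900, P* = 100.5.
At the ceiling P = 89.75, quantity supplied = (89.75 − 78)/0.025 = 470.
Willingness to pay at Q' = 470: 118.5 − 0.02·470 = 109.1.
ΔQ = 900 − 470 = 430; wedge = 109.1 − 89.75 = 19.35.
Welfare loss = ½ × 430 × 19.35 = €4160.25.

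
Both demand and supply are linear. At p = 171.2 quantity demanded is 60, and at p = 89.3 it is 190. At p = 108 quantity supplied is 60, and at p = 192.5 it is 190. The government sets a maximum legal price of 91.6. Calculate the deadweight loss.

3562.25

Demand slope = (89.3 − 171.2)/(190 − 60) = −0.63, so p = 209 − 0.63q.
Supply slope = (192.5 − 108)/(190 − 60) = 0.65, so p = 69 + 0.65q.
Competitive equilibrium: 209 − 0.63q = 69 + 0.65q → q* = 109.375, p* = 140.09375.
At the ceiling p = 91.6, quantity supplied = (91.6 − 69)/0.65 = 34.76923.
Willingness to pay at q' = 34.76923: 209 − 0.63·34.76923 = 187.09539.
Δq = 109.375 − 34.76923 = 74.60577; wedge = 187.09539 − 91.6 = 95.49539.
DWL = ½ × 74.60577 × 95.49539 = 3562.25.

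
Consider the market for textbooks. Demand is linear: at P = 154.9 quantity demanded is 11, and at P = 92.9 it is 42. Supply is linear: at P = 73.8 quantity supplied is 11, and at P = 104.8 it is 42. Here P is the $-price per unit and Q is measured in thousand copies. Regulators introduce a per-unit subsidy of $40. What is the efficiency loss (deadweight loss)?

Demand slope = (92.9 − 154.9)/(42 − 11) = −2, so P = 176.9 − 2Q.
Supply slope = (104.8 − 73.8)/(42 − 11) = 1, so P = 62.8 + Q.
Competitive equilibrium: 176.9 − 2Q = 62.8 + Q → Q* = 38.0333, P* = 100.8333.
The subsidy lowers effective supply by 40: P = 22.8 + Q.
New quantity: 176.9 − 2Q = 22.8 + Q → Q' = 51.3667.
Overproduction ΔQ = 51.3667 − 38.0333 = 13.3334; wedge = subsidy = 40.
Welfare loss = ½ × 13.3334 × 40 = $266.67 thousand.

$266.67 thousand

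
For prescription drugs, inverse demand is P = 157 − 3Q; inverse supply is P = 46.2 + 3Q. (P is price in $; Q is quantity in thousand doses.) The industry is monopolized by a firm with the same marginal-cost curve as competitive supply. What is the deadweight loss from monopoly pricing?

Competitive equilibrium: 157 − 3Q = 46.2 + 3Q → Q* = 18.4667, P* = 101.6.
Marginal revenue: MR = 157 − 6Q. Set MR = MC: 157 − 6Q = 46.2 + 3Q → Q_m = 12.3111.
Price P_m = 157 − 3·12.3111 = 120.0667; MC(Q_m) = 46.2 + 3·12.3111 = 83.1333.
Competitive Q* = 18.4667, so ΔQ = 6.1556; wedge = 120.0667 − 83.1333 = 36.9334.
Welfare loss = ½ × 6.1556 × 36.9334 = $113.67 thousand.

$113.67 thousand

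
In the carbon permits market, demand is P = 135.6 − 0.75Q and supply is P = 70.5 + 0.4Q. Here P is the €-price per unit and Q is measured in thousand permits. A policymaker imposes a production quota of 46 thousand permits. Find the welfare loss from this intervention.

€64.71 thousand

Competitive equilibrium: 135.6 − 0.75Q = 70.5 + 0.4Q → Q* = 56.6087, P* = 93.1435.
At Q = 46: demand price = 135.6 − 0.75·46 = 101.1; supply price = 70.5 + 0.4·46 = 88.9.
ΔQ = 56.6087 − 46 = 10.6087; wedge = 101.1 − 88.9 = 12.2.
Deadweight loss = ½ × 10.6087 × 12.2 = €64.71 thousand.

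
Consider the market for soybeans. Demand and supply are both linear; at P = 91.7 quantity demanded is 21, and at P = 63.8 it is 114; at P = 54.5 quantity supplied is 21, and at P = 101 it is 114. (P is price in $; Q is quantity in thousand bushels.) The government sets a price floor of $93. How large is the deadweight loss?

$1033.61 thousand

Demand slope = (63.8 − 91.7)/(114 − 21) = −0.3, so P = 98 − 0.3Q.
Supply slope = (101 − 54.5)/(114 − 21) = 0.5, so P = 44 + 0.5Q.
Competitive equilibrium: 98 − 0.3Q = 44 + 0.5Q → Q* = 67.5, P* = 77.75.
At the floor P = 93, quantity demanded = (98 − 93)/0.3 = 16.6667.
Sellers' marginal cost at Q' = 16.6667: 44 + 0.5·16.6667 = 52.3334.
ΔQ = 67.5 − 16.6667 = 50.8333; wedge = 93 − 52.3334 = 40.6666.
Welfare loss = ½ × 50.8333 × 40.6666 = $1033.61 thousand.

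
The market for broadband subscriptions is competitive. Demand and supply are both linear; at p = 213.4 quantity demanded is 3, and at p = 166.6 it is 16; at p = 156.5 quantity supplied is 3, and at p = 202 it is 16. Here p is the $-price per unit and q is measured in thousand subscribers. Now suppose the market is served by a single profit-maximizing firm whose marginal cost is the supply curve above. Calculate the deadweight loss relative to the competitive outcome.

$48.75 thousand

Demand slope = (166.6 − 213.4)/(16 − 3) = −3.6, so p = 224.2 − 3.6q.
Supply slope = (202 − 156.5)/(16 − 3) = 3.5, so p = 146 + 3.5q.
Competitive equilibrium: 224.2 − 3.6q = 146 + 3.5q → q* = 11.0141, p* = 184.5493.
Marginal revenue: MR = 224.2 − 7.2q. Set MR = MC: 224.2 − 7.2q = 146 + 3.5q → q_m = 7.3084.
Price p_m = 224.2 − 3.6·7.3084 = 197.8898; MC(q_m) = 146 + 3.5·7.3084 = 171.5794.
Competitive q* = 11.0141, so Δq = 3.7057; wedge = 197.8898 − 171.5794 = 26.3104.
DWL = ½ × 3.7057 × 26.3104 = $48.75 thousand.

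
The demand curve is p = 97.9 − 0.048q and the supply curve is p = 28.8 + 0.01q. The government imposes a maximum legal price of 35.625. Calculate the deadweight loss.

7509.79

Competitive equilibrium: 97.9 − 0.048q = 28.8 + 0.01q → q* = 1191.3793, p* = 40.7138.
At the ceiling p = 35.625, quantity supplied = (35.625 − 28.8)/0.01 = 682.5.
Willingness to pay at q' = 682.5: 97.9 − 0.048·682.5 = 65.14.
Δq = 1191.3793 − 682.5 = 508.8793; wedge = 65.14 − 35.625 = 29.515.
Welfare loss = ½ × 508.8793 × 29.515 = 7509.79.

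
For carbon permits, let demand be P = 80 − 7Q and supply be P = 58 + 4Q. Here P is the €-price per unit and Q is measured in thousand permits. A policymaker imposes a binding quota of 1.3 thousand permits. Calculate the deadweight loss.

€2.695 thousand

Competitive equilibrium: 80 − 7Q = 58 + 4Q → Q* = 2, P* = 66.
At Q = 1.3: demand price = 80 − 7·1.3 = 70.9; supply price = 58 + 4·1.3 = 63.2.
ΔQ = 2 − 1.3 = 0.7; wedge = 70.9 − 63.2 = 7.7.
Deadweight loss = ½ × 0.7 × 7.7 = €2.695 thousand.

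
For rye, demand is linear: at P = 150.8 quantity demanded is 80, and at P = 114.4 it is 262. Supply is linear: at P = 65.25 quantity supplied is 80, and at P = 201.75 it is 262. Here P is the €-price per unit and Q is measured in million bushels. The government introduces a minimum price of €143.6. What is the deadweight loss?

€1387.80 million

Demand slope = (114.4 − 150.8)/(262 − 80) = −0.2, so P = 166.8 − 0.2Q.
Supply slope = (201.75 − 65.25)/(262 − 80) = 0.75, so P = 5.25 + 0.75Q.
Competitive equilibrium: 166.8 − 0.2Q = 5.25 + 0.75Q → Q* = 170.0526, P* = 132.7895.
At the floor P = 143.6, quantity demanded = (166.8 − 143.6)/0.2 = 116.
Sellers' marginal cost at Q' = 116: 5.25 + 0.75·116 = 92.25.
ΔQ = 170.0526 − 116 = 54.0526; wedge = 143.6 − 92.25 = 51.35.
Welfare loss = ½ × 54.0526 × 51.35 = €1387.80 million.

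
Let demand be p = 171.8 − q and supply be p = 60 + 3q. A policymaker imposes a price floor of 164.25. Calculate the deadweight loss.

832.32

Competitive equilibrium: 171.8 − q = 60 + 3q → q* = 27.95, p* = 143.85.
At the floor p = 164.25, quantity demanded = (171.8 − 164.25)/1 = 7.55.
Sellers' marginal cost at q' = 7.55: 60 + 3·7.55 = 82.65.
Δq = 27.95 − 7.55 = 20.4; wedge = 164.25 − 82.65 = 81.6.
Welfare loss = ½ × 20.4 × 81.6 = 832.32.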